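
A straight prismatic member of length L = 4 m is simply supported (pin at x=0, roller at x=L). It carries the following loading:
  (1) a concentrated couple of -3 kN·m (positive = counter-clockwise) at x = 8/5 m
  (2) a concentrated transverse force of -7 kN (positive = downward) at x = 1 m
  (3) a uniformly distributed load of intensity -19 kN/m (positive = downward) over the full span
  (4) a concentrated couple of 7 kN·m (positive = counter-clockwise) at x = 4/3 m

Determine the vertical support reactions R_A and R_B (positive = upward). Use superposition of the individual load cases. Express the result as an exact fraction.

Load 1 — applied couple M₀=-3 kN·m at a=8/5 m (b=L-a=12/5):
  R_A = M₀/L = (-3)/4 = -3/4 kN
  R_B = -M₀/L = -(-3)/4 = 3/4 kN
Load 2 — point force P=-7 kN at a=1 m (b=L-a=3):
  R_A = Pb/L = (-7)·3/4 = -21/4 kN
  R_B = Pa/L = (-7)·1/4 = -7/4 kN
Load 3 — uniform load w=-19 kN/m over full span:
  R_A = wL/2 = (-19)·4/2 = -38 kN
  R_B = wL/2 = (-19)·4/2 = -38 kN
Load 4 — applied couple M₀=7 kN·m at a=4/3 m (b=L-a=8/3):
  R_A = M₀/L = 7/4 kN
  R_B = -M₀/L = -7/4 kN
Superposition: R_A = -169/4 kN, R_B = -163/4 kN

R_A = -169/4 kN, R_B = -163/4 kN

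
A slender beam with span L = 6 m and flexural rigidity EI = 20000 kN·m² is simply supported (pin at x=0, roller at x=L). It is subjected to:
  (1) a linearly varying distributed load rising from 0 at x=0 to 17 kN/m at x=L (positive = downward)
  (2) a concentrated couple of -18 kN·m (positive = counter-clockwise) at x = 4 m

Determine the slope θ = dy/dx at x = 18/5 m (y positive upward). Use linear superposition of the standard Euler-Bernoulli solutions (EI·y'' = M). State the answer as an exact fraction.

Load 1 — triangular load w₀=17 kN/m (0→w₀ over full span):
  θ_1 = -w₀(7L⁴-30L²x²+15x⁴)/(360LEI) = -17·(7·6⁴-30·6²·(18/5)²+15·(18/5)⁴)/(360·6·20000) = 1479/1562500 rad
Load 2 — applied couple M₀=-18 kN·m at a=4 m (b=L-a=2):
  θ_2 = (M₀x²/(2L)+C₁)/EI  [x≤a] with C₁=M₀(3b²-L²)/(6L)=12 = ((-18)·(18/5)²/(2·6)+12)/20000 = -93/250000 rad
Superposition: θ = Σ θ_i = 3591/6250000 rad ≈ 0.000575 rad

θ(18/5) = 3591/6250000 rad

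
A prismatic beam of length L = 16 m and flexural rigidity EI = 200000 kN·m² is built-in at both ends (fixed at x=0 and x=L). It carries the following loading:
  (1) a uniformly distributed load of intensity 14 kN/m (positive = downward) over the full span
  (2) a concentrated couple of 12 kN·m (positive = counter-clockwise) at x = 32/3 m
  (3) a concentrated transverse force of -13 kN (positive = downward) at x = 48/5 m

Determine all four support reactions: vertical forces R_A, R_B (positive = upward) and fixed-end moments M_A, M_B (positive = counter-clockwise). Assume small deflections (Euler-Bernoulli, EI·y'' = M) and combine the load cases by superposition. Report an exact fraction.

Load 1 — uniform load w=14 kN/m over full span:
  R_A = wL/2 = 14·16/2 = 112 kN
  M_A = wL²/12 = 14·16²/12 = 896/3 kN·m
  R_B = wL/2 = 14·16/2 = 112 kN
  M_B = -wL²/12 = -14·16²/12 = -896/3 kN·m
Load 2 — applied couple M₀=12 kN·m at a=32/3 m (b=L-a=16/3):
  R_A = 6M₀ab/L³ = 6·12·(32/3)·(16/3)/16³ = 1 kN
  M_A = M₀b(2a-b)/L² = 12·(16/3)·(2·(32/3)-(16/3))/16² = 4 kN·m
  R_B = -6M₀ab/L³ = -6·12·(32/3)·(16/3)/16³ = -1 kN
  M_B = M₀a(2b-a)/L² = 12·(32/3)·(2·(16/3)-(32/3))/16² = 0 kN·m
Load 3 — point force P=-13 kN at a=48/5 m (b=L-a=32/5):
  R_A = Pb²(3a+b)/L³ = (-13)·(32/5)²·(3·(48/5)+(32/5))/16³ = -572/125 kN
  M_A = Pab²/L² = (-13)·(48/5)·(32/5)²/16² = -2496/125 kN·m
  R_B = Pa²(a+3b)/L³ = (-13)·(48/5)²·((48/5)+3·(32/5))/16³ = -1053/125 kN
  M_B = -Pa²b/L² = -(-13)·(48/5)²·(32/5)/16² = 3744/125 kN·m
Superposition: R_A = 13553/125 kN, M_A = 106012/375 kN·m, R_B = 12822/125 kN, M_B = -100768/375 kN·m

R_A = 13553/125 kN, M_A = 106012/375 kN·m, R_B = 12822/125 kN, M_B = -100768/375 kN·m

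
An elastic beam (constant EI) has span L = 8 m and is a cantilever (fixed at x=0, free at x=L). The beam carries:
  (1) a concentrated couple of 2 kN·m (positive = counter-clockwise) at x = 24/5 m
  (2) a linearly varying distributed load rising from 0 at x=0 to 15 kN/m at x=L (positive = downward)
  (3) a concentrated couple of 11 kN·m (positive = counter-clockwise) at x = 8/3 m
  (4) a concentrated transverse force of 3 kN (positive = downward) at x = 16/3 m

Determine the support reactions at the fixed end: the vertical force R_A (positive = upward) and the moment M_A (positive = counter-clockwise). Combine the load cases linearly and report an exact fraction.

R_A = 63 kN, M_A = 323 kN·m

Load 1 — applied couple M₀=2 kN·m at a=24/5 m (b=L-a=16/5):
  R_A = 0 kN
  M_A = -M₀ = -2 kN·m
Load 2 — triangular load w₀=15 kN/m (0→w₀ over full span):
  R_A = w₀L/2 = 15·8/2 = 60 kN
  M_A = w₀L²/3 = 15·8²/3 = 320 kN·m
Load 3 — applied couple M₀=11 kN·m at a=8/3 m (b=L-a=16/3):
  R_A = 0 kN
  M_A = -M₀ = -11 kN·m
Load 4 — point force P=3 kN at a=16/3 m (b=L-a=8/3):
  R_A = P = 3 kN
  M_A = Pa = 3·(16/3) = 16 kN·m
Superposition: R_A = 63 kN, M_A = 323 kN·m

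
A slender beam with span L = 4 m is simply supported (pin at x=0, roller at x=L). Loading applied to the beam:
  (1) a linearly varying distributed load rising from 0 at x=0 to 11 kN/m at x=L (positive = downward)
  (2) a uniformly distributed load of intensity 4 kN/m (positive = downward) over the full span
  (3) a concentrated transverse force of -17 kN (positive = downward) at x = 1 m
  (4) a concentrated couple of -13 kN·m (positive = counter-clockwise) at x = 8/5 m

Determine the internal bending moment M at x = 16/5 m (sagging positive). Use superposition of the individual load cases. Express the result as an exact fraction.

M(16/5) = 1596/125 kN·m

Load 1 — triangular load w₀=11 kN/m (0→w₀ over full span):
  M_1 = w₀Lx/6 - w₀x³/(6L) = 11·4·(16/5)/6 - 11·(16/5)³/(6·4) = 1056/125 kN·m
Load 2 — uniform load w=4 kN/m over full span:
  M_2 = wx(L-x)/2 = 4·(16/5)·(4-(16/5))/2 = 128/25 kN·m
Load 3 — point force P=-17 kN at a=1 m (b=L-a=3):
  M_3 = Pa(L-x)/L  [x>a] = (-17)·1·(4-(16/5))/4 = -17/5 kN·m
Load 4 — applied couple M₀=-13 kN·m at a=8/5 m (b=L-a=12/5):
  M_4 = M₀x/L - M₀  [x>a] = (-13)·(16/5)/4 - (-13) = 13/5 kN·m
Superposition: M = Σ M_i = 1596/125 kN·m ≈ 12.768000 kN·m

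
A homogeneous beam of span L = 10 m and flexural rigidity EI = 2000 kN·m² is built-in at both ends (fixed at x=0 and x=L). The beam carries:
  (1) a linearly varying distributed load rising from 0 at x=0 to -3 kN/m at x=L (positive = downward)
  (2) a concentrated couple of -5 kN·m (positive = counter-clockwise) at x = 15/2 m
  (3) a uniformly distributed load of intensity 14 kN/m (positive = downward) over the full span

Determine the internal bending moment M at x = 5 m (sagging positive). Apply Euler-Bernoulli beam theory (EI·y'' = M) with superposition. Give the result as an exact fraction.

M(5) = 305/6 kN·m

Load 1 — triangular load w₀=-3 kN/m (0→w₀ over full span):
  M_1 = 3w₀Lx/20 - w₀L²/30 - w₀x³/(6L) = 3·(-3)·10·5/20 - (-3)·10²/30 - (-3)·5³/(6·10) = -25/4 kN·m
Load 2 — applied couple M₀=-5 kN·m at a=15/2 m (b=L-a=5/2):
  M_2 = R_Ax - M_A  [x≤a] with R_A=-9/16, M_A=-25/16 = (-9/16)·5 - (-25/16) = -5/4 kN·m
Load 3 — uniform load w=14 kN/m over full span:
  M_3 = wLx/2 - wL²/12 - wx²/2 = 14·10·5/2 - 14·10²/12 - 14·5²/2 = 175/3 kN·m
Superposition: M = Σ M_i = 305/6 kN·m ≈ 50.833333 kN·m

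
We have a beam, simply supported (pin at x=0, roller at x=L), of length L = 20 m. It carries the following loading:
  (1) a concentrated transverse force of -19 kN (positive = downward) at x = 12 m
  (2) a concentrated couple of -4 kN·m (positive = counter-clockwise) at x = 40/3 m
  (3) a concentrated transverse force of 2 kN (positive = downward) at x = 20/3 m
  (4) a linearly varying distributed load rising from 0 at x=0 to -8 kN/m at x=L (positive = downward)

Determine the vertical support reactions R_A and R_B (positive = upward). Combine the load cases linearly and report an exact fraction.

R_A = -497/15 kN, R_B = -958/15 kN

Load 1 — point force P=-19 kN at a=12 m (b=L-a=8):
  R_A = Pb/L = (-19)·8/20 = -38/5 kN
  R_B = Pa/L = (-19)·12/20 = -57/5 kN
Load 2 — applied couple M₀=-4 kN·m at a=40/3 m (b=L-a=20/3):
  R_A = M₀/L = (-4)/20 = -1/5 kN
  R_B = -M₀/L = -(-4)/20 = 1/5 kN
Load 3 — point force P=2 kN at a=20/3 m (b=L-a=40/3):
  R_A = Pb/L = 2·(40/3)/20 = 4/3 kN
  R_B = Pa/L = 2·(20/3)/20 = 2/3 kN
Load 4 — triangular load w₀=-8 kN/m (0→w₀ over full span):
  R_A = w₀L/6 = (-8)·20/6 = -80/3 kN
  R_B = w₀L/3 = (-8)·20/3 = -160/3 kN
Superposition: R_A = -497/15 kN, R_B = -958/15 kN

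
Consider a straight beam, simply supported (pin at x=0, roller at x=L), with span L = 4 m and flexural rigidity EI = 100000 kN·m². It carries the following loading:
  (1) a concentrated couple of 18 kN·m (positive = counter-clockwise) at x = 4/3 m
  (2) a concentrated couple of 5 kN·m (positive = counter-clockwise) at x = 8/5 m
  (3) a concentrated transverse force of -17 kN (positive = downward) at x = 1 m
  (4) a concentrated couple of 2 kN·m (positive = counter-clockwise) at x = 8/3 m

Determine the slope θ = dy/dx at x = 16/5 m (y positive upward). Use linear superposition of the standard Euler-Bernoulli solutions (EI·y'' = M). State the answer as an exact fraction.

Load 1 — applied couple M₀=18 kN·m at a=4/3 m (b=L-a=8/3):
  θ_1 = (M₀x²/(2L)-M₀(x-a)+C₁)/EI  [x>a] with C₁=M₀(3b²-L²)/(6L)=4 = (18·(16/5)²/(2·4)-18·((16/5)-(4/3))+4)/100000 = -41/625000 rad
Load 2 — applied couple M₀=5 kN·m at a=8/5 m (b=L-a=12/5):
  θ_2 = (M₀x²/(2L)-M₀(x-a)+C₁)/EI  [x>a] with C₁=M₀(3b²-L²)/(6L)=4/15 = (5·(16/5)²/(2·4)-5·((16/5)-(8/5))+(4/15))/100000 = -1/75000 rad
Load 3 — point force P=-17 kN at a=1 m (b=L-a=3):
  θ_3 = -Pa(2L²-6Lx+3x²+a²)/(6LEI)  [x>a] = -(-17)·1·(2·4²-6·4·(16/5)+3·(16/5)²+1²)/(6·4·100000) = -1853/20000000 rad
Load 4 — applied couple M₀=2 kN·m at a=8/3 m (b=L-a=4/3):
  θ_4 = (M₀x²/(2L)-M₀(x-a)+C₁)/EI  [x>a] with C₁=M₀(3b²-L²)/(6L)=-8/9 = (2·(16/5)²/(2·4)-2·((16/5)-(8/3))+(-8/9))/100000 = 17/2812500 rad
Superposition: θ = Σ θ_i = -29797/180000000 rad ≈ -0.000166 rad

θ(16/5) = -29797/180000000 rad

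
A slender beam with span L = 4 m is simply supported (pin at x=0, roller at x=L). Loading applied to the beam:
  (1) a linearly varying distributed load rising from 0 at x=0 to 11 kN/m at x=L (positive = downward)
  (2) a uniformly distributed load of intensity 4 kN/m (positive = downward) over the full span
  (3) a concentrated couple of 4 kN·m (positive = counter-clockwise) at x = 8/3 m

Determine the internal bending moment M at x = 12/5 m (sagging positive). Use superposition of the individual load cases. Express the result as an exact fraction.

M(12/5) = 2668/125 kN·m

Load 1 — triangular load w₀=11 kN/m (0→w₀ over full span):
  M_1 = w₀Lx/6 - w₀x³/(6L) = 11·4·(12/5)/6 - 11·(12/5)³/(6·4) = 1408/125 kN·m
Load 2 — uniform load w=4 kN/m over full span:
  M_2 = wx(L-x)/2 = 4·(12/5)·(4-(12/5))/2 = 192/25 kN·m
Load 3 — applied couple M₀=4 kN·m at a=8/3 m (b=L-a=4/3):
  M_3 = M₀x/L  [x≤a] = 4·(12/5)/4 = 12/5 kN·m
Superposition: M = Σ M_i = 2668/125 kN·m ≈ 21.344000 kN·m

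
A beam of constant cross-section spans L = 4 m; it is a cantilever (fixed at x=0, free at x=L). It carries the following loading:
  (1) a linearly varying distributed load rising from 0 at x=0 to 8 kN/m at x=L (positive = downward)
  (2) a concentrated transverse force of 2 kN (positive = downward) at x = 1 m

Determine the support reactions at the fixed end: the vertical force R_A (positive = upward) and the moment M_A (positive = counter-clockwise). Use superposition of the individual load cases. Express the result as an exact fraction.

Load 1 — triangular load w₀=8 kN/m (0→w₀ over full span):
  R_A = w₀L/2 = 8·4/2 = 16 kN
  M_A = w₀L²/3 = 8·4²/3 = 128/3 kN·m
Load 2 — point force P=2 kN at a=1 m (b=L-a=3):
  R_A = P = 2 kN
  M_A = Pa = 2·1 = 2 kN·m
Superposition: R_A = 18 kN, M_A = 134/3 kN·m

R_A = 18 kN, M_A = 134/3 kN·m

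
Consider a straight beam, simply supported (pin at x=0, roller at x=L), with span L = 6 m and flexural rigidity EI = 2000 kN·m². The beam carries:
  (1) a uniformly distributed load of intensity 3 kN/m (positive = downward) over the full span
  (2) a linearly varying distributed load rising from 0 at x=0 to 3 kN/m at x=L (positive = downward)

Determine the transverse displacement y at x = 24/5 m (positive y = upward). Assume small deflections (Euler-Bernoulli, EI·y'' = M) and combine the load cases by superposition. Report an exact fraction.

Load 1 — uniform load w=3 kN/m over full span:
  y_1 = -wx(L³-2Lx²+x³)/(24EI) = -3·(24/5)·(6³-2·6·(24/5)²+(24/5)³)/(24·2000) = -2349/156250 m
Load 2 — triangular load w₀=3 kN/m (0→w₀ over full span):
  y_2 = -w₀x(7L⁴-10L²x²+3x⁴)/(360LEI) = -3·(24/5)·(7·6⁴-10·6²·(24/5)²+3·(24/5)⁴)/(360·6·2000) = -30861/3906250 m
Superposition: y = Σ y_i = -44793/1953125 m ≈ -0.022934 m

y(24/5) = -44793/1953125 m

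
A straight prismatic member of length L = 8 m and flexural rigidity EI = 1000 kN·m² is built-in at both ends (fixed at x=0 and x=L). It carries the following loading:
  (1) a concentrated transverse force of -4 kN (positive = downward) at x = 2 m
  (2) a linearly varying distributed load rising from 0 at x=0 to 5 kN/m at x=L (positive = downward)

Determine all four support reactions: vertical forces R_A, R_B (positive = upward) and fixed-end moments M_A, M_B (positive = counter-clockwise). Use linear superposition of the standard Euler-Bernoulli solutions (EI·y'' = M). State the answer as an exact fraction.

R_A = 21/8 kN, M_A = 37/6 kN·m, R_B = 107/8 kN, M_B = -29/2 kN·m

Load 1 — point force P=-4 kN at a=2 m (b=L-a=6):
  R_A = Pb²(3a+b)/L³ = (-4)·6²·(3·2+6)/8³ = -27/8 kN
  M_A = Pab²/L² = (-4)·2·6²/8² = -9/2 kN·m
  R_B = Pa²(a+3b)/L³ = (-4)·2²·(2+3·6)/8³ = -5/8 kN
  M_B = -Pa²b/L² = -(-4)·2²·6/8² = 3/2 kN·m
Load 2 — triangular load w₀=5 kN/m (0→w₀ over full span):
  R_A = 3w₀L/20 = 3·5·8/20 = 6 kN
  M_A = w₀L²/30 = 5·8²/30 = 32/3 kN·m
  R_B = 7w₀L/20 = 7·5·8/20 = 14 kN
  M_B = -w₀L²/20 = -5·8²/20 = -16 kN·m
Superposition: R_A = 21/8 kN, M_A = 37/6 kN·m, R_B = 107/8 kN, M_B = -29/2 kN·m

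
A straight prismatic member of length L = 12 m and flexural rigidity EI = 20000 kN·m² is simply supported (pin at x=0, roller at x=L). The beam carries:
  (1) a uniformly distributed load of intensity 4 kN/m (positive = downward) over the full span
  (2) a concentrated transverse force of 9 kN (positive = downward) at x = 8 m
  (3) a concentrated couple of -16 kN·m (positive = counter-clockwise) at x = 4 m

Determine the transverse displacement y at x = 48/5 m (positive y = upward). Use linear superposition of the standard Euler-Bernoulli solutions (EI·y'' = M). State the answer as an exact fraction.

Load 1 — uniform load w=4 kN/m over full span:
  y_1 = -wx(L³-2Lx²+x³)/(24EI) = -4·(48/5)·(12³-2·12·(48/5)²+(48/5)³)/(24·20000) = -12528/390625 m
Load 2 — point force P=9 kN at a=8 m (b=L-a=4):
  y_2 = -Pa(L-x)(2Lx-a²-x²)/(6LEI)  [x>a] = -9·8·(12-(48/5))·(2·12·(48/5)-8²-(48/5)²)/(6·12·20000) = -696/78125 m
Load 3 — applied couple M₀=-16 kN·m at a=4 m (b=L-a=8):
  y_3 = (M₀x³/(6L)-M₀(x-a)²/2+C₁x)/EI  [x>a] with C₁=M₀(3b²-L²)/(6L)=-32/3 = ((-16)·(48/5)³/(6·12)-(-16)·((48/5)-4)²/2+(-32/3)·(48/5))/20000 = -188/78125 m
Superposition: y = Σ y_i = -16948/390625 m ≈ -0.043387 m

y(48/5) = -16948/390625 m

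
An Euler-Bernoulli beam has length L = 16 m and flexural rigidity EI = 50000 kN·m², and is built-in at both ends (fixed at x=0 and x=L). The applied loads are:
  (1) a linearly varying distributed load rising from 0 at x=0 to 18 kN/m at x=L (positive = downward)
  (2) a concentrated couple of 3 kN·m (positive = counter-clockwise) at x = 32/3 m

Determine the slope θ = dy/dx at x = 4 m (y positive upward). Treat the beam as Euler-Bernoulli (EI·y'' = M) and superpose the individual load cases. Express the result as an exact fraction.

θ(4) = -707/125000 rad

Load 1 — triangular load w₀=18 kN/m (0→w₀ over full span):
  θ_1 = -w₀(2x(L-x)(L-2x)(x+2L)+x²(L-x)²)/(120LEI) = -18·(2·4·(16-4)·(16-2·4)·(4+2·16)+4²·(16-4)²)/(120·16·50000) = -351/62500 rad
Load 2 — applied couple M₀=3 kN·m at a=32/3 m (b=L-a=16/3):
  θ_2 = (R_Ax²/2 - M_Ax)/EI  [x≤a] with R_A=1/4, M_A=1 = ((1/4)·4²/2 - 1·4)/50000 = -1/25000 rad
Superposition: θ = Σ θ_i = -707/125000 rad ≈ -0.005656 rad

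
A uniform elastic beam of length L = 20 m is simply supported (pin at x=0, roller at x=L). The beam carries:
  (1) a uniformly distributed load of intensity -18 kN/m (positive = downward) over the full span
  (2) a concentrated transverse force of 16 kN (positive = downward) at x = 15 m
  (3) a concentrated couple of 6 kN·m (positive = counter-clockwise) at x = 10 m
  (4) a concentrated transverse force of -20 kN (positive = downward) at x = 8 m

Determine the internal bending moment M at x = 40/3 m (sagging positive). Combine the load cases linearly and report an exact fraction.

M(40/3) = -802 kN·m

Load 1 — uniform load w=-18 kN/m over full span:
  M_1 = wx(L-x)/2 = (-18)·(40/3)·(20-(40/3))/2 = -800 kN·m
Load 2 — point force P=16 kN at a=15 m (b=L-a=5):
  M_2 = Pbx/L  [x≤a] = 16·5·(40/3)/20 = 160/3 kN·m
Load 3 — applied couple M₀=6 kN·m at a=10 m (b=L-a=10):
  M_3 = M₀x/L - M₀  [x>a] = 6·(40/3)/20 - 6 = -2 kN·m
Load 4 — point force P=-20 kN at a=8 m (b=L-a=12):
  M_4 = Pa(L-x)/L  [x>a] = (-20)·8·(20-(40/3))/20 = -160/3 kN·m
Superposition: M = Σ M_i = -802 kN·m ≈ -802.000000 kN·m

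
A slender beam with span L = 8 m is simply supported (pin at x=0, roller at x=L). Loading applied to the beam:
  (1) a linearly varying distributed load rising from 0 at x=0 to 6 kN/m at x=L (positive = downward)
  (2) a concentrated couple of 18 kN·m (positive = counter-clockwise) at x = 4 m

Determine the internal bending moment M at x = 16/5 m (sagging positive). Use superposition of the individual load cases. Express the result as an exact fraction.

M(16/5) = 3588/125 kN·m

Load 1 — triangular load w₀=6 kN/m (0→w₀ over full span):
  M_1 = w₀Lx/6 - w₀x³/(6L) = 6·8·(16/5)/6 - 6·(16/5)³/(6·8) = 2688/125 kN·m
Load 2 — applied couple M₀=18 kN·m at a=4 m (b=L-a=4):
  M_2 = M₀x/L  [x≤a] = 18·(16/5)/8 = 36/5 kN·m
Superposition: M = Σ M_i = 3588/125 kN·m ≈ 28.704000 kN·m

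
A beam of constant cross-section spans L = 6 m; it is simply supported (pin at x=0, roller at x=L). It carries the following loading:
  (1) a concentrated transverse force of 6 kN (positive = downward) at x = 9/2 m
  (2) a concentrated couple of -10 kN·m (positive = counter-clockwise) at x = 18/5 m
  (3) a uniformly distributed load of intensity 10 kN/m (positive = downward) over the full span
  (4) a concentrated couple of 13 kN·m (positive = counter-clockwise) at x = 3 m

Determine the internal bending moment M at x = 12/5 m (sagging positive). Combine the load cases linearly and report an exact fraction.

Load 1 — point force P=6 kN at a=9/2 m (b=L-a=3/2):
  M_1 = Pbx/L  [x≤a] = 6·(3/2)·(12/5)/6 = 18/5 kN·m
Load 2 — applied couple M₀=-10 kN·m at a=18/5 m (b=L-a=12/5):
  M_2 = M₀x/L  [x≤a] = (-10)·(12/5)/6 = -4 kN·m
Load 3 — uniform load w=10 kN/m over full span:
  M_3 = wx(L-x)/2 = 10·(12/5)·(6-(12/5))/2 = 216/5 kN·m
Load 4 — applied couple M₀=13 kN·m at a=3 m (b=L-a=3):
  M_4 = M₀x/L  [x≤a] = 13·(12/5)/6 = 26/5 kN·m
Superposition: M = Σ M_i = 48 kN·m ≈ 48.000000 kN·m

M(12/5) = 48 kN·m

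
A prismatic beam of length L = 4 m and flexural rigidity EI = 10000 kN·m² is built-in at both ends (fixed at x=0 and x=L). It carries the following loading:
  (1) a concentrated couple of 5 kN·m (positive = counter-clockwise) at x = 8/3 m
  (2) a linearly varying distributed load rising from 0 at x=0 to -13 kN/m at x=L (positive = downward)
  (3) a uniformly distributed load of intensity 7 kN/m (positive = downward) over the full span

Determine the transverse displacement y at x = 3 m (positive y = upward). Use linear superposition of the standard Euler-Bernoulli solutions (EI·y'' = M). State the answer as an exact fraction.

y(3) = -319/14400000 m

Load 1 — applied couple M₀=5 kN·m at a=8/3 m (b=L-a=4/3):
  y_1 = (R_Ax³/6 - M_Ax²/2 - M₀(x-a)²/2)/EI  [x>a] with R_A=5/3, M_A=5/3 = ((5/3)·3³/6 - (5/3)·3²/2 - 5·(3-(8/3))²/2)/10000 = -1/36000 m
Load 2 — triangular load w₀=-13 kN/m (0→w₀ over full span):
  y_2 = -w₀x²(L-x)²(x+2L)/(120LEI) = -(-13)·3²·(4-3)²·(3+2·4)/(120·4·10000) = 429/1600000 m
Load 3 — uniform load w=7 kN/m over full span:
  y_3 = -wx²(L-x)²/(24EI) = -7·3²·(4-3)²/(24·10000) = -21/80000 m
Superposition: y = Σ y_i = -319/14400000 m ≈ -0.000022 m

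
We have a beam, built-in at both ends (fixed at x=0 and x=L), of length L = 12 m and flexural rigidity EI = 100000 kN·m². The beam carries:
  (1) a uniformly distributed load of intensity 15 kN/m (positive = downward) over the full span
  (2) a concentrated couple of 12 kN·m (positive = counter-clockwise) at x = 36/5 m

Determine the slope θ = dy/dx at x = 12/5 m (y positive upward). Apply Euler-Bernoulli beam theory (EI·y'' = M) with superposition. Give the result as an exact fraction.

θ(12/5) = -4149/1953125 rad

Load 1 — uniform load w=15 kN/m over full span:
  θ_1 = -wx(L-x)(L-2x)/(12EI) = -15·(12/5)·(12-(12/5))·(12-2·(12/5))/(12·100000) = -162/78125 rad
Load 2 — applied couple M₀=12 kN·m at a=36/5 m (b=L-a=24/5):
  θ_2 = (R_Ax²/2 - M_Ax)/EI  [x≤a] with R_A=36/25, M_A=96/25 = ((36/25)·(12/5)²/2 - (96/25)·(12/5))/100000 = -99/1953125 rad
Superposition: θ = Σ θ_i = -4149/1953125 rad ≈ -0.002124 rad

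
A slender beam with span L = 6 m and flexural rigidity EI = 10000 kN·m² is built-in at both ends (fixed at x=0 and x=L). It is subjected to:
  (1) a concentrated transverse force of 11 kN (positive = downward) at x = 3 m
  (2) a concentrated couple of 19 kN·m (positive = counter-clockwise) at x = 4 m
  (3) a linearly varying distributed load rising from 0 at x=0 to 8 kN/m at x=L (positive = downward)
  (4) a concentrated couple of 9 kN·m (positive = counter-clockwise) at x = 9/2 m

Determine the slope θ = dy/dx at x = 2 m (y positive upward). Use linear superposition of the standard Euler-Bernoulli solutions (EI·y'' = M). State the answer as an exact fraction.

Load 1 — point force P=11 kN at a=3 m (b=L-a=3):
  θ_1 = -Pb²x(2aL-(3a+b)x)/(2L³EI)  [x≤a] = -11·3²·2·(2·3·6-(3·3+3)·2)/(2·6³·10000) = -11/20000 rad
Load 2 — applied couple M₀=19 kN·m at a=4 m (b=L-a=2):
  θ_2 = (R_Ax²/2 - M_Ax)/EI  [x≤a] with R_A=38/9, M_A=19/3 = ((38/9)·2²/2 - (19/3)·2)/10000 = -19/45000 rad
Load 3 — triangular load w₀=8 kN/m (0→w₀ over full span):
  θ_3 = -w₀(2x(L-x)(L-2x)(x+2L)+x²(L-x)²)/(120LEI) = -8·(2·2·(6-2)·(6-2·2)·(2+2·6)+2²·(6-2)²)/(120·6·10000) = -16/28125 rad
Load 4 — applied couple M₀=9 kN·m at a=9/2 m (b=L-a=3/2):
  θ_4 = (R_Ax²/2 - M_Ax)/EI  [x≤a] with R_A=27/16, M_A=45/16 = ((27/16)·2²/2 - (45/16)·2)/10000 = -9/40000 rad
Superposition: θ = Σ θ_i = -3179/1800000 rad ≈ -0.001766 rad

θ(2) = -3179/1800000 rad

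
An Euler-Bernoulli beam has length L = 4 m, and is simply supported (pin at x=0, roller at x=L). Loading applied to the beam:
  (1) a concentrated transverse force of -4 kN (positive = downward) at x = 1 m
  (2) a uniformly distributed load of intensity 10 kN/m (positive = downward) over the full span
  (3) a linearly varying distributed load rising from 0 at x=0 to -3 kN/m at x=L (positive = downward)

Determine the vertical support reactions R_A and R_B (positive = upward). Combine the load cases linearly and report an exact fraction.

R_A = 15 kN, R_B = 15 kN

Load 1 — point force P=-4 kN at a=1 m (b=L-a=3):
  R_A = Pb/L = (-4)·3/4 = -3 kN
  R_B = Pa/L = (-4)·1/4 = -1 kN
Load 2 — uniform load w=10 kN/m over full span:
  R_A = wL/2 = 10·4/2 = 20 kN
  R_B = wL/2 = 10·4/2 = 20 kN
Load 3 — triangular load w₀=-3 kN/m (0→w₀ over full span):
  R_A = w₀L/6 = (-3)·4/6 = -2 kN
  R_B = w₀L/3 = (-3)·4/3 = -4 kN
Superposition: R_A = 15 kN, R_B = 15 kN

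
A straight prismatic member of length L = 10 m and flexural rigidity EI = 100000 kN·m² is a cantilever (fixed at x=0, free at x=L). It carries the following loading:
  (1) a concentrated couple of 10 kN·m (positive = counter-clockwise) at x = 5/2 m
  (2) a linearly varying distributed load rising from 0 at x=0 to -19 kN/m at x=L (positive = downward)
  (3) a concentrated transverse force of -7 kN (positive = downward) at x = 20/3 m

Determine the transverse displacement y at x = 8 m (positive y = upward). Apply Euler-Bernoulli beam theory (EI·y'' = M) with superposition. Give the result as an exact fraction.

Load 1 — applied couple M₀=10 kN·m at a=5/2 m (b=L-a=15/2):
  y_1 = M₀a(2x-a)/(2EI)  [x>a] = 10·(5/2)·(2·8-(5/2))/(2·100000) = 27/16000 m
Load 2 — triangular load w₀=-19 kN/m (0→w₀ over full span):
  y_2 = (w₀Lx³/12-w₀L²x²/6-w₀x⁵/(120L))/EI = ((-19)·10·8³/12-(-19)·10²·8²/6-(-19)·8⁵/(120·10))/100000 = 29716/234375 m
Load 3 — point force P=-7 kN at a=20/3 m (b=L-a=10/3):
  y_3 = -Pa²(3x-a)/(6EI)  [x>a] = -(-7)·(20/3)²·(3·8-(20/3))/(6·100000) = 91/10125 m
Superposition: y = Σ y_i = 111345371/810000000 m ≈ 0.137463 m

y(8) = 111345371/810000000 m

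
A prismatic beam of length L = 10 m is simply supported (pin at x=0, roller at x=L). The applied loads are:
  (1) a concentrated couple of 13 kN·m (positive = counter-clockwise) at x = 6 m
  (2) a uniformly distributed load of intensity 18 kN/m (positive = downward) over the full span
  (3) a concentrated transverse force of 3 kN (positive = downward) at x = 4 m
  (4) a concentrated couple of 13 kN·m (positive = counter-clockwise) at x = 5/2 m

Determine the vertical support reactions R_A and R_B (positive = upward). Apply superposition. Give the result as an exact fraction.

Load 1 — applied couple M₀=13 kN·m at a=6 m (b=L-a=4):
  R_A = M₀/L = 13/10 kN
  R_B = -M₀/L = -13/10 kN
Load 2 — uniform load w=18 kN/m over full span:
  R_A = wL/2 = 18·10/2 = 90 kN
  R_B = wL/2 = 18·10/2 = 90 kN
Load 3 — point force P=3 kN at a=4 m (b=L-a=6):
  R_A = Pb/L = 3·6/10 = 9/5 kN
  R_B = Pa/L = 3·4/10 = 6/5 kN
Load 4 — applied couple M₀=13 kN·m at a=5/2 m (b=L-a=15/2):
  R_A = M₀/L = 13/10 kN
  R_B = -M₀/L = -13/10 kN
Superposition: R_A = 472/5 kN, R_B = 443/5 kN

R_A = 472/5 kN, R_B = 443/5 kN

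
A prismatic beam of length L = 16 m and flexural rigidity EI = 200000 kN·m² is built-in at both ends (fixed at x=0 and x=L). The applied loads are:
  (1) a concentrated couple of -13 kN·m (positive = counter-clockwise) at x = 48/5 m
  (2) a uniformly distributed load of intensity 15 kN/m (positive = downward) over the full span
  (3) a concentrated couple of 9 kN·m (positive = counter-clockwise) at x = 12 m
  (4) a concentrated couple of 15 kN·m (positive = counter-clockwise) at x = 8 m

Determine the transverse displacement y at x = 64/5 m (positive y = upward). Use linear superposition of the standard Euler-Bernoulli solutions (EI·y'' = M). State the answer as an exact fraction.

Load 1 — applied couple M₀=-13 kN·m at a=48/5 m (b=L-a=32/5):
  y_1 = (R_Ax³/6 - M_Ax²/2 - M₀(x-a)²/2)/EI  [x>a] with R_A=-117/100, M_A=-104/25 = ((-117/100)·(64/5)³/6 - (-104/25)·(64/5)²/2 - (-13)·((64/5)-(48/5))²/2)/200000 = -78/9765625 m
Load 2 — uniform load w=15 kN/m over full span:
  y_2 = -wx²(L-x)²/(24EI) = -15·(64/5)²·(16-(64/5))²/(24·200000) = -2048/390625 m
Load 3 — applied couple M₀=9 kN·m at a=12 m (b=L-a=4):
  y_3 = (R_Ax³/6 - M_Ax²/2 - M₀(x-a)²/2)/EI  [x>a] with R_A=81/128, M_A=45/16 = ((81/128)·(64/5)³/6 - (45/16)·(64/5)²/2 - 9·((64/5)-12)²/2)/200000 = -189/3125000 m
Load 4 — applied couple M₀=15 kN·m at a=8 m (b=L-a=8):
  y_4 = (R_Ax³/6 - M_Ax²/2 - M₀(x-a)²/2)/EI  [x>a] with R_A=45/32, M_A=15/4 = ((45/32)·(64/5)³/6 - (15/4)·(64/5)²/2 - 15·((64/5)-8)²/2)/200000 = 9/156250 m
Superposition: y = Σ y_i = -410449/78125000 m ≈ -0.005254 m

y(64/5) = -410449/78125000 m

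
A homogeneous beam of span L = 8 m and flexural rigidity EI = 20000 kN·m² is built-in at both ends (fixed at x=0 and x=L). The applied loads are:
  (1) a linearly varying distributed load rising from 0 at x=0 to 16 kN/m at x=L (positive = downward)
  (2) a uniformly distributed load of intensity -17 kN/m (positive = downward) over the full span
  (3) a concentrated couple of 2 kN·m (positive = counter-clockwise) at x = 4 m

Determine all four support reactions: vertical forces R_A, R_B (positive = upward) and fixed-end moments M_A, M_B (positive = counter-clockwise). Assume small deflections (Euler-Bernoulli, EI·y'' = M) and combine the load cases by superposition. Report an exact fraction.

R_A = -1937/40 kN, M_A = -1681/30 kN·m, R_B = -943/40 kN, M_B = 1199/30 kN·m

Load 1 — triangular load w₀=16 kN/m (0→w₀ over full span):
  R_A = 3w₀L/20 = 3·16·8/20 = 96/5 kN
  M_A = w₀L²/30 = 16·8²/30 = 512/15 kN·m
  R_B = 7w₀L/20 = 7·16·8/20 = 224/5 kN
  M_B = -w₀L²/20 = -16·8²/20 = -256/5 kN·m
Load 2 — uniform load w=-17 kN/m over full span:
  R_A = wL/2 = (-17)·8/2 = -68 kN
  M_A = wL²/12 = (-17)·8²/12 = -272/3 kN·m
  R_B = wL/2 = (-17)·8/2 = -68 kN
  M_B = -wL²/12 = -(-17)·8²/12 = 272/3 kN·m
Load 3 — applied couple M₀=2 kN·m at a=4 m (b=L-a=4):
  R_A = 6M₀ab/L³ = 6·2·4·4/8³ = 3/8 kN
  M_A = M₀b(2a-b)/L² = 2·4·(2·4-4)/8² = 1/2 kN·m
  R_B = -6M₀ab/L³ = -6·2·4·4/8³ = -3/8 kN
  M_B = M₀a(2b-a)/L² = 2·4·(2·4-4)/8² = 1/2 kN·m
Superposition: R_A = -1937/40 kN, M_A = -1681/30 kN·m, R_B = -943/40 kN, M_B = 1199/30 kN·m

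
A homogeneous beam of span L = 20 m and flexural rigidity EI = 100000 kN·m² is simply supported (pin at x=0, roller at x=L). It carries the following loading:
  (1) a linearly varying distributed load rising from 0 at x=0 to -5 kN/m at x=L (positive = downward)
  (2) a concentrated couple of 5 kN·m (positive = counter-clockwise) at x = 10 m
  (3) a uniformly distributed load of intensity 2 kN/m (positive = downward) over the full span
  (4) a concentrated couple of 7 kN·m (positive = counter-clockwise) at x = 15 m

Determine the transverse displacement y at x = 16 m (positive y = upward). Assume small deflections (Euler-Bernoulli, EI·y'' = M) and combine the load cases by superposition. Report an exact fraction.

y(16) = 21679/3000000 m

Load 1 — triangular load w₀=-5 kN/m (0→w₀ over full span):
  y_1 = -w₀x(7L⁴-10L²x²+3x⁴)/(360LEI) = -(-5)·16·(7·20⁴-10·20²·16²+3·16⁴)/(360·20·100000) = 508/15625 m
Load 2 — applied couple M₀=5 kN·m at a=10 m (b=L-a=10):
  y_2 = (M₀x³/(6L)-M₀(x-a)²/2+C₁x)/EI  [x>a] with C₁=M₀(3b²-L²)/(6L)=-25/6 = (5·16³/(6·20)-5·(16-10)²/2+(-25/6)·16)/100000 = 7/50000 m
Load 3 — uniform load w=2 kN/m over full span:
  y_3 = -wx(L³-2Lx²+x³)/(24EI) = -2·16·(20³-2·20·16²+16³)/(24·100000) = -232/9375 m
Load 4 — applied couple M₀=7 kN·m at a=15 m (b=L-a=5):
  y_4 = (M₀x³/(6L)-M₀(x-a)²/2+C₁x)/EI  [x>a] with C₁=M₀(3b²-L²)/(6L)=-455/24 = (7·16³/(6·20)-7·(16-15)²/2+(-455/24)·16)/100000 = -679/1000000 m
Superposition: y = Σ y_i = 21679/3000000 m ≈ 0.007226 m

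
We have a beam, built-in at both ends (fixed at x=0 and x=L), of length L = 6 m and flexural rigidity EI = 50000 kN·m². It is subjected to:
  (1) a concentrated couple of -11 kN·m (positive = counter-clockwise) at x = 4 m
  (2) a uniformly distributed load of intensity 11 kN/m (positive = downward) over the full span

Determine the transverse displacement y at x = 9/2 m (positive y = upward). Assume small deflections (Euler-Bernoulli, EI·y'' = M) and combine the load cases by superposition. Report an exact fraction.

y(9/2) = -2497/6400000 m

Load 1 — applied couple M₀=-11 kN·m at a=4 m (b=L-a=2):
  y_1 = (R_Ax³/6 - M_Ax²/2 - M₀(x-a)²/2)/EI  [x>a] with R_A=-22/9, M_A=-11/3 = ((-22/9)·(9/2)³/6 - (-11/3)·(9/2)²/2 - (-11)·((9/2)-4)²/2)/50000 = 11/400000 m
Load 2 — uniform load w=11 kN/m over full span:
  y_2 = -wx²(L-x)²/(24EI) = -11·(9/2)²·(6-(9/2))²/(24·50000) = -2673/6400000 m
Superposition: y = Σ y_i = -2497/6400000 m ≈ -0.000390 m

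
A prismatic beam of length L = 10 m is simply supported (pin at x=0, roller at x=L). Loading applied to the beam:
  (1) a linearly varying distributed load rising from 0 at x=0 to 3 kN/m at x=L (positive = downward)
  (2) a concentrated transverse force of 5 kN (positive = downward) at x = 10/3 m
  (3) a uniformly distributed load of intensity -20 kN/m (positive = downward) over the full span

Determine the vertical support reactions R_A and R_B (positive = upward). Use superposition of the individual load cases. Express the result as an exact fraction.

R_A = -275/3 kN, R_B = -265/3 kN

Load 1 — triangular load w₀=3 kN/m (0→w₀ over full span):
  R_A = w₀L/6 = 3·10/6 = 5 kN
  R_B = w₀L/3 = 3·10/3 = 10 kN
Load 2 — point force P=5 kN at a=10/3 m (b=L-a=20/3):
  R_A = Pb/L = 5·(20/3)/10 = 10/3 kN
  R_B = Pa/L = 5·(10/3)/10 = 5/3 kN
Load 3 — uniform load w=-20 kN/m over full span:
  R_A = wL/2 = (-20)·10/2 = -100 kN
  R_B = wL/2 = (-20)·10/2 = -100 kN
Superposition: R_A = -275/3 kN, R_B = -265/3 kN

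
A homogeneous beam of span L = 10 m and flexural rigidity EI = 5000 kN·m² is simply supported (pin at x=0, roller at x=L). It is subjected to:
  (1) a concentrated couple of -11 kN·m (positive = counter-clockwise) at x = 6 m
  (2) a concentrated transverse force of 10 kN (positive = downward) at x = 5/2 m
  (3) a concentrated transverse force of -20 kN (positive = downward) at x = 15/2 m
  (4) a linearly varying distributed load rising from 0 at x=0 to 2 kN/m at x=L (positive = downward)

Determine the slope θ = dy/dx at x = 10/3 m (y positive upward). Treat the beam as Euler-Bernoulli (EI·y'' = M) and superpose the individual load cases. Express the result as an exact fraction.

θ(10/3) = 308653/97200000 rad

Load 1 — applied couple M₀=-11 kN·m at a=6 m (b=L-a=4):
  θ_1 = (M₀x²/(2L)+C₁)/EI  [x≤a] with C₁=M₀(3b²-L²)/(6L)=143/15 = ((-11)·(10/3)²/(2·10)+(143/15))/5000 = 77/112500 rad
Load 2 — point force P=10 kN at a=5/2 m (b=L-a=15/2):
  θ_2 = -Pa(2L²-6Lx+3x²+a²)/(6LEI)  [x>a] = -10·(5/2)·(2·10²-6·10·(10/3)+3·(10/3)²+(5/2)²)/(6·10·5000) = -19/5760 rad
Load 3 — point force P=-20 kN at a=15/2 m (b=L-a=5/2):
  θ_3 = -Pb(L²-b²-3x²)/(6LEI)  [x≤a] = -(-20)·(5/2)·(10²-(5/2)²-3·(10/3)²)/(6·10·5000) = 29/2880 rad
Load 4 — triangular load w₀=2 kN/m (0→w₀ over full span):
  θ_4 = -w₀(7L⁴-30L²x²+15x⁴)/(360LEI) = -2·(7·10⁴-30·10²·(10/3)²+15·(10/3)⁴)/(360·10·5000) = -26/6075 rad
Superposition: θ = Σ θ_i = 308653/97200000 rad ≈ 0.003175 rad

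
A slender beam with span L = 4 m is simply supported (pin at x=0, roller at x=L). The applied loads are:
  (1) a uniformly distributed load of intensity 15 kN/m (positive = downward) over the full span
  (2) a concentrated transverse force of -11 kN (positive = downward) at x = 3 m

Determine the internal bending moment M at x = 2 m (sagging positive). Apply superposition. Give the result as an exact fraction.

Load 1 — uniform load w=15 kN/m over full span:
  M_1 = wx(L-x)/2 = 15·2·(4-2)/2 = 30 kN·m
Load 2 — point force P=-11 kN at a=3 m (b=L-a=1):
  M_2 = Pbx/L  [x≤a] = (-11)·1·2/4 = -11/2 kN·m
Superposition: M = Σ M_i = 49/2 kN·m ≈ 24.500000 kN·m

M(2) = 49/2 kN·m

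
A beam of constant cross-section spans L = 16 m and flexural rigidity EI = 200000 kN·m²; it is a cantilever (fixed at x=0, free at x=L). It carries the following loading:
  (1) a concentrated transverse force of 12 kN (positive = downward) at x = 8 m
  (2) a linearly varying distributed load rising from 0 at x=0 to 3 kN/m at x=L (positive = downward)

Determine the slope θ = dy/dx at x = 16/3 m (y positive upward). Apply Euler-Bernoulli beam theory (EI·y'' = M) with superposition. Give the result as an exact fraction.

θ(16/3) = -1736/253125 rad

Load 1 — point force P=12 kN at a=8 m (b=L-a=8):
  θ_1 = -Px(2a-x)/(2EI)  [x≤a] = -12·(16/3)·(2·8-(16/3))/(2·200000) = -16/9375 rad
Load 2 — triangular load w₀=3 kN/m (0→w₀ over full span):
  θ_2 = (w₀Lx²/4-w₀L²x/3-w₀x⁴/(24L))/EI = (3·16·(16/3)²/4-3·16²·(16/3)/3-3·(16/3)⁴/(24·16))/200000 = -1304/253125 rad
Superposition: θ = Σ θ_i = -1736/253125 rad ≈ -0.006858 rad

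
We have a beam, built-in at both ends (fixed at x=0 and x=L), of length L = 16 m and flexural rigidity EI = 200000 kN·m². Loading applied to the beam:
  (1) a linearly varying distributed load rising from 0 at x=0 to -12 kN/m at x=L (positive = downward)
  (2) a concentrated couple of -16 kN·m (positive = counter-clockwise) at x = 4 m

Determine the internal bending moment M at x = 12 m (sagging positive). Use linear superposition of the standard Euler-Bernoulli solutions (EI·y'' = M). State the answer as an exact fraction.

Load 1 — triangular load w₀=-12 kN/m (0→w₀ over full span):
  M_1 = 3w₀Lx/20 - w₀L²/30 - w₀x³/(6L) = 3·(-12)·16·12/20 - (-12)·16²/30 - (-12)·12³/(6·16) = -136/5 kN·m
Load 2 — applied couple M₀=-16 kN·m at a=4 m (b=L-a=12):
  M_2 = R_Ax - M_A - M₀  [x>a] with R_A=-9/8, M_A=3 = (-9/8)·12 - 3 - (-16) = -1/2 kN·m
Superposition: M = Σ M_i = -277/10 kN·m ≈ -27.700000 kN·m

M(12) = -277/10 kN·m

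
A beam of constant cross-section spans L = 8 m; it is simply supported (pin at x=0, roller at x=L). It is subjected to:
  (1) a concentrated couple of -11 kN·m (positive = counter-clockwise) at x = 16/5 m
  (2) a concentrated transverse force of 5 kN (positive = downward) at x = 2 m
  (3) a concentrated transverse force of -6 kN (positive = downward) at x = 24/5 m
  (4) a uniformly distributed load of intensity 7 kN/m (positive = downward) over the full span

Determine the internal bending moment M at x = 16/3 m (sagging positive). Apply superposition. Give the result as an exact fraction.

M(16/3) = 2123/45 kN·m

Load 1 — applied couple M₀=-11 kN·m at a=16/5 m (b=L-a=24/5):
  M_1 = M₀x/L - M₀  [x>a] = (-11)·(16/3)/8 - (-11) = 11/3 kN·m
Load 2 — point force P=5 kN at a=2 m (b=L-a=6):
  M_2 = Pa(L-x)/L  [x>a] = 5·2·(8-(16/3))/8 = 10/3 kN·m
Load 3 — point force P=-6 kN at a=24/5 m (b=L-a=16/5):
  M_3 = Pa(L-x)/L  [x>a] = (-6)·(24/5)·(8-(16/3))/8 = -48/5 kN·m
Load 4 — uniform load w=7 kN/m over full span:
  M_4 = wx(L-x)/2 = 7·(16/3)·(8-(16/3))/2 = 448/9 kN·m
Superposition: M = Σ M_i = 2123/45 kN·m ≈ 47.177778 kN·m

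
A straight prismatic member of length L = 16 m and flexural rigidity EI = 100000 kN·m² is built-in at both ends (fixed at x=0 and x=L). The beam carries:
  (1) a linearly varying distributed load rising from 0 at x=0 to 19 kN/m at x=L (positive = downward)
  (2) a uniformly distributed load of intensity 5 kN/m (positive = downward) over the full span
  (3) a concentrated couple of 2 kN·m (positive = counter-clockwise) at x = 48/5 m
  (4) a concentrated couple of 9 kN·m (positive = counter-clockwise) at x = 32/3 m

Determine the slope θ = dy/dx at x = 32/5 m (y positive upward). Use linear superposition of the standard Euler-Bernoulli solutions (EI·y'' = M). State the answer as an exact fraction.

Load 1 — triangular load w₀=19 kN/m (0→w₀ over full span):
  θ_1 = -w₀(2x(L-x)(L-2x)(x+2L)+x²(L-x)²)/(120LEI) = -19·(2·(32/5)·(16-(32/5))·(16-2·(32/5))·((32/5)+2·16)+(32/5)²·(16-(32/5))²)/(120·16·100000) = -3648/1953125 rad
Load 2 — uniform load w=5 kN/m over full span:
  θ_2 = -wx(L-x)(L-2x)/(12EI) = -5·(32/5)·(16-(32/5))·(16-2·(32/5))/(12·100000) = -64/78125 rad
Load 3 — applied couple M₀=2 kN·m at a=48/5 m (b=L-a=32/5):
  θ_3 = (R_Ax²/2 - M_Ax)/EI  [x≤a] with R_A=9/50, M_A=16/25 = ((9/50)·(32/5)²/2 - (16/25)·(32/5))/100000 = -8/1953125 rad
Load 4 — applied couple M₀=9 kN·m at a=32/3 m (b=L-a=16/3):
  θ_4 = (R_Ax²/2 - M_Ax)/EI  [x≤a] with R_A=3/4, M_A=3 = ((3/4)·(32/5)²/2 - 3·(32/5))/100000 = -3/78125 rad
Superposition: θ = Σ θ_i = -5331/1953125 rad ≈ -0.002729 rad

θ(32/5) = -5331/1953125 rad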